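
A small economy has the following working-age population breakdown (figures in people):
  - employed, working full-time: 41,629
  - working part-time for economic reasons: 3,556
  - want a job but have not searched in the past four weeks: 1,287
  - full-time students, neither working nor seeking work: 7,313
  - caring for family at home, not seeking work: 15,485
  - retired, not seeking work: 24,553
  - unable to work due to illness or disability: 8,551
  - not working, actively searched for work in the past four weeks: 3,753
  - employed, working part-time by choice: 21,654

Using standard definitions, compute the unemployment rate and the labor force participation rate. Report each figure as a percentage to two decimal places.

Employed = 41,629 + 3,556 + 21,654 = 66,839 (anyone who worked, including part-time for economic reasons, counts as employed).
Unemployed = 3,753.
Labor force = 66,839 + 3,753 = 70,592.
Not in labor force = 1,287 + 7,313 + 15,485 + 24,553 + 8,551 = 57,189 (those not working and not actively searching are outside the labor force — including those who want a job but have given up searching).
Civilian working-age population = 70,592 + 57,189 = 127,781.
Unemployment rate = 3,753 / 70,592 = 5.32%.
Labor force participation rate = 70,592 / 127,781 = 55.24%.

Unemployment rate ≈ 5.32%; labor force participation rate ≈ 55.24%.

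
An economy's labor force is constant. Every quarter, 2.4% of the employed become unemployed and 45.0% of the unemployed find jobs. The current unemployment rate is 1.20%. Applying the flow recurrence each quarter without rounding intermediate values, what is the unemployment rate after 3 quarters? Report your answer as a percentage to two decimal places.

With a fixed labor force, u_{t+1} = u_t + s·(1−u_t) − f·u_t = u_t·(1−s−f) + s.
Here 1−s−f = 0.526 and s = 0.024.
u_1 = 0.012000 × 0.526 + 0.024 = 0.030312.
u_2 = 0.030312 × 0.526 + 0.024 = 0.039944.
u_3 = 0.039944 × 0.526 + 0.024 = 0.045011.

Unemployment rate after three quarters ≈ 4.50%.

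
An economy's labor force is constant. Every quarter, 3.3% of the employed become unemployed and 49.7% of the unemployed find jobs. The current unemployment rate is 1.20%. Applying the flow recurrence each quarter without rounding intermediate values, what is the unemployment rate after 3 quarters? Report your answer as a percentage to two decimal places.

With a fixed labor force, u_{t+1} = u_t + s·(1−u_t) − f·u_t = u_t·(1−s−f) + s.
Here 1−s−f = 0.470 and s = 0.033.
u_1 = 0.012000 × 0.470 + 0.033 = 0.038640.
u_2 = 0.038640 × 0.470 + 0.033 = 0.051161.
u_3 = 0.051161 × 0.470 + 0.033 = 0.057046.

Unemployment rate after three quarters ≈ 5.70%.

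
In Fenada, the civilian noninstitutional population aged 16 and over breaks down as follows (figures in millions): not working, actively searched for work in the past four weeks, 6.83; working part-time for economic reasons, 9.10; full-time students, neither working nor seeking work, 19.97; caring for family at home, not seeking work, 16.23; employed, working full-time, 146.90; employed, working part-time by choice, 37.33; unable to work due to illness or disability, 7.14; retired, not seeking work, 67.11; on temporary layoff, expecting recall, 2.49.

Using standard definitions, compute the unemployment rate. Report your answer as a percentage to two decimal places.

Employed = 9.10 + 146.90 + 37.33 = 193.33 million (anyone who worked, including part-time for economic reasons, counts as employed).
Unemployed = 6.83 + 2.49 = 9.32 million (jobless and actively searching, or on temporary layoff).
Labor force = 193.33 + 9.32 = 202.65 million.
Unemployment rate = 9.32 / 202.65 = 4.60%.

Unemployment rate ≈ 4.60%.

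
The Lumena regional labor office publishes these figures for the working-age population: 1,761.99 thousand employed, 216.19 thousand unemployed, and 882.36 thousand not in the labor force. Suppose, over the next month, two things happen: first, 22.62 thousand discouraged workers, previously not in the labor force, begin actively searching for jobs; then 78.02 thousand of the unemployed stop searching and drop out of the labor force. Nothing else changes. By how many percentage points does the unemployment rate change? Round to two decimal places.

Initially, labor force = 1,761.99 + 216.19 = 1,978.18 thousand, so u = 216.19/1,978.18 = 10.93%.
After the first change, unemployed and labor force both rise by 22.62 → E = 1,761.99, U = 238.81, labor force = 2,000.80 thousand.
After the second change, unemployed and labor force both fall by 78.02 → E = 1,761.99, U = 160.79, labor force = 1,922.78 thousand.
New unemployment rate = 160.79 / 1,922.78 = 8.36%.
Change = 8.36% − 10.93% = −2.57 percentage points.

The unemployment rate changes by −2.57 percentage points.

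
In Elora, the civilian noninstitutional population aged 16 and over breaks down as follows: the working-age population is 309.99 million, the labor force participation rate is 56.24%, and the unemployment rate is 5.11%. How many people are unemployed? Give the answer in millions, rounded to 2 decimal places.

Labor force = 0.5624 × 309.99 = 174.34 million.
Unemployed = 0.0511 × 174.34 ≈ 8.91 million.

About 8.91 million are unemployed.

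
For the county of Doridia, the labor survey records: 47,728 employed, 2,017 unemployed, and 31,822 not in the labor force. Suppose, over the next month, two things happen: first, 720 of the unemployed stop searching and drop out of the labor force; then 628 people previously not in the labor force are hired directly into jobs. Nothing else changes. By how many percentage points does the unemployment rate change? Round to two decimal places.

Initially, labor force = 47,728 + 2,017 = 49,745, so u = 2,017/49,745 = 4.05%.
After the first change, unemployed and labor force both fall by 720 → E = 47,728, U = 1,297, labor force = 49,025.
After the second change, employed and labor force both rise by 628; unemployed unchanged → E = 48,356, U = 1,297, labor force = 49,653.
New unemployment rate = 1,297 / 49,653 = 2.61%.
Change = 2.61% − 4.05% = −1.44 percentage points.

The unemployment rate changes by −1.44 percentage points.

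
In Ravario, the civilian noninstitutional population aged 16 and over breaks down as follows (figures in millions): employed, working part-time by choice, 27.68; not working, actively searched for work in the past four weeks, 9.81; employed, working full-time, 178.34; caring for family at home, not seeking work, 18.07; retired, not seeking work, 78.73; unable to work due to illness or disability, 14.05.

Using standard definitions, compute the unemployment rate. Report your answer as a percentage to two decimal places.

Unemployment rate ≈ 4.55%.

Employed = 27.68 + 178.34 = 206.02 million.
Unemployed = 9.81 million.
Labor force = 206.02 + 9.81 = 215.83 million.
Unemployment rate = 9.81 / 215.83 = 4.55%.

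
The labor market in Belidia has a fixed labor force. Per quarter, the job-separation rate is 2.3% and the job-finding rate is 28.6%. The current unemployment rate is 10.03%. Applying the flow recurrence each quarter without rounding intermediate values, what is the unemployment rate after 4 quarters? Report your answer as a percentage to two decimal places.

With a fixed labor force, u_{t+1} = u_t + s·(1−u_t) − f·u_t = u_t·(1−s−f) + s.
Here 1−s−f = 0.691 and s = 0.023.
u_1 = 0.100300 × 0.691 + 0.023 = 0.092307.
u_2 = 0.092307 × 0.691 + 0.023 = 0.086784.
u_3 = 0.086784 × 0.691 + 0.023 = 0.082968.
u_4 = 0.082968 × 0.691 + 0.023 = 0.080331.

Unemployment rate after four quarters ≈ 8.03%.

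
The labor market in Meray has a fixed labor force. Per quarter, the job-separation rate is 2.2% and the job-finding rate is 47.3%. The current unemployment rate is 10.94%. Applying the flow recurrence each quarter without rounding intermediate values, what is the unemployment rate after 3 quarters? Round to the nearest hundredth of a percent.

Unemployment rate after three quarters ≈ 5.28%.

With a fixed labor force, u_{t+1} = u_t + s·(1−u_t) − f·u_t = u_t·(1−s−f) + s.
Here 1−s−f = 0.505 and s = 0.022.
u_1 = 0.109400 × 0.505 + 0.022 = 0.077247.
u_2 = 0.077247 × 0.505 + 0.022 = 0.061010.
u_3 = 0.061010 × 0.505 + 0.022 = 0.052810.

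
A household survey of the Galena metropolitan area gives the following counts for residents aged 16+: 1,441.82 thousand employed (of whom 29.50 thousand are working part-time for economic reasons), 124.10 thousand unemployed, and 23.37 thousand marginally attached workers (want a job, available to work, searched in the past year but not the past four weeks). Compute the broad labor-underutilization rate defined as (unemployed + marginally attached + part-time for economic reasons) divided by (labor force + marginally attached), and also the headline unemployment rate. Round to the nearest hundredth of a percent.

Broad underutilization rate ≈ 11.14%; headline unemployment rate ≈ 7.93%.

Labor force = 1,441.82 + 124.10 = 1,565.92 thousand.
Numerator = 124.10 + 23.37 + 29.50 = 176.97 thousand.
Denominator = 1,565.92 + 23.37 = 1,589.29 thousand.
Broad rate = 176.97 / 1,589.29 = 11.14%.
Headline unemployment rate = 124.10 / 1,565.92 = 7.93%.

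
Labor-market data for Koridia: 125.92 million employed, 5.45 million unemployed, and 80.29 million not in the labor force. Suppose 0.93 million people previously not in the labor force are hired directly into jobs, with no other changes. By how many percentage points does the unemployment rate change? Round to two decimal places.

Initially, labor force = 125.92 + 5.45 = 131.37 million, so u = 5.45/131.37 = 4.15%.
After the change, employed and labor force both rise by 0.93; unemployed unchanged → E = 126.85, U = 5.45, labor force = 132.30 million.
New unemployment rate = 5.45 / 132.30 = 4.12%.
Change = 4.12% − 4.15% = −0.03 percentage points.

The unemployment rate changes by −0.03 percentage points.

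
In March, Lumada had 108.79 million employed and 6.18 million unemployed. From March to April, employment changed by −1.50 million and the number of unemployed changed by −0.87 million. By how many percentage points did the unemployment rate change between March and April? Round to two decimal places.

March: labor force = 108.79 + 6.18 = 114.97; u = 6.18/114.97 = 5.38%.
April: labor force = 107.29 + 5.31 = 112.60; u = 5.31/112.60 = 4.72%.
Change = 4.72% − 5.38% = −0.66 pp.

The unemployment rate changed by −0.66 percentage points.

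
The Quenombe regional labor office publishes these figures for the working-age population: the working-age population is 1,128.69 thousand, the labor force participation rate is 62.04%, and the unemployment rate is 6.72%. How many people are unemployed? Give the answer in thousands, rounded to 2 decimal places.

Labor force = 0.6204 × 1,128.69 = 700.24 thousand.
Unemployed = 0.0672 × 700.24 ≈ 47.06 thousand.

About 47.06 thousand are unemployed.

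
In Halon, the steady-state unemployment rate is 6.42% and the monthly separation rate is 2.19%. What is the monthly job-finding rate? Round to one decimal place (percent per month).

From u* = s/(s+f): f = s·(1−u)/u.
f = 2.19 × (1 − 0.0642) / 0.0642 = 2.0494 / 0.0642 ≈ 31.9% per month.

Job-finding rate ≈ 31.9% per month.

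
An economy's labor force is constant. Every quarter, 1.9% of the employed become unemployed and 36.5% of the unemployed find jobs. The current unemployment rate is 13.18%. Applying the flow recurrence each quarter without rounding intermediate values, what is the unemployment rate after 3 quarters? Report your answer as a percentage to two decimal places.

With a fixed labor force, u_{t+1} = u_t + s·(1−u_t) − f·u_t = u_t·(1−s−f) + s.
Here 1−s−f = 0.616 and s = 0.019.
u_1 = 0.131800 × 0.616 + 0.019 = 0.100189.
u_2 = 0.100189 × 0.616 + 0.019 = 0.080716.
u_3 = 0.080716 × 0.616 + 0.019 = 0.068721.

Unemployment rate after three quarters ≈ 6.87%.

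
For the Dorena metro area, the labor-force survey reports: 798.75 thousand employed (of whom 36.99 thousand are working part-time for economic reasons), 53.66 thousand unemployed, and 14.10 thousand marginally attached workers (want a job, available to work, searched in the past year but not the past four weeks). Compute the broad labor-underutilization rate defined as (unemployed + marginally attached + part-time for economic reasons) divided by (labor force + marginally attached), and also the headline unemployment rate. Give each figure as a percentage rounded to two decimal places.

Labor force = 798.75 + 53.66 = 852.41 thousand.
Numerator = 53.66 + 14.10 + 36.99 = 104.75 thousand.
Denominator = 852.41 + 14.10 = 866.51 thousand.
Broad rate = 104.75 / 866.51 = 12.09%.
Headline unemployment rate = 53.66 / 852.41 = 6.30%.

Broad underutilization rate ≈ 12.09%; headline unemployment rate ≈ 6.30%.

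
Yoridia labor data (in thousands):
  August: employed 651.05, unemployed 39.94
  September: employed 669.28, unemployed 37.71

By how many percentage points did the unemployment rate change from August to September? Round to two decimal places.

The unemployment rate changed by −0.45 percentage points.

August: labor force = 651.05 + 39.94 = 690.99; u = 39.94/690.99 = 5.78%.
September: labor force = 669.28 + 37.71 = 706.99; u = 37.71/706.99 = 5.33%.
Change = 5.33% − 5.78% = −0.45 pp.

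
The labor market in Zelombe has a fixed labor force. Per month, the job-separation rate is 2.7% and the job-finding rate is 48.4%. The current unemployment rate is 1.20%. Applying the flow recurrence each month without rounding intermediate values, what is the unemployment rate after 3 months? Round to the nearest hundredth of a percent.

Unemployment rate after three months ≈ 4.81%.

With a fixed labor force, u_{t+1} = u_t + s·(1−u_t) − f·u_t = u_t·(1−s−f) + s.
Here 1−s−f = 0.489 and s = 0.027.
u_1 = 0.012000 × 0.489 + 0.027 = 0.032868.
u_2 = 0.032868 × 0.489 + 0.027 = 0.043072.
u_3 = 0.043072 × 0.489 + 0.027 = 0.048062.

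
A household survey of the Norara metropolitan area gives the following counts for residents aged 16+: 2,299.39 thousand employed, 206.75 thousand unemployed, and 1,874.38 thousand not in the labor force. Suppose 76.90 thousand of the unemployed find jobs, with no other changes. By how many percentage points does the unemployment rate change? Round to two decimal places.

Initially, labor force = 2,299.39 + 206.75 = 2,506.14 thousand, so u = 206.75/2,506.14 = 8.25%.
After the change, unemployed falls and employed rises by 76.90; labor force unchanged → E = 2,376.29, U = 129.85, labor force = 2,506.14 thousand.
New unemployment rate = 129.85 / 2,506.14 = 5.18%.
Change = 5.18% − 8.25% = −3.07 percentage points.

The unemployment rate changes by −3.07 percentage points.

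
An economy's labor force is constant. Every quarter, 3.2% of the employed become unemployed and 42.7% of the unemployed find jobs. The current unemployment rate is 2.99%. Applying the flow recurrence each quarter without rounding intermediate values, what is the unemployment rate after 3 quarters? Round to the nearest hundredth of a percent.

With a fixed labor force, u_{t+1} = u_t + s·(1−u_t) − f·u_t = u_t·(1−s−f) + s.
Here 1−s−f = 0.541 and s = 0.032.
u_1 = 0.029900 × 0.541 + 0.032 = 0.048176.
u_2 = 0.048176 × 0.541 + 0.032 = 0.058063.
u_3 = 0.058063 × 0.541 + 0.032 = 0.063412.

Unemployment rate after three quarters ≈ 6.34%.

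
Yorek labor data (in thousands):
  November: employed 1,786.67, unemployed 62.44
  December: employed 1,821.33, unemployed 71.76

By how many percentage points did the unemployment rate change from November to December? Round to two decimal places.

November: labor force = 1,786.67 + 62.44 = 1,849.11; u = 62.44/1,849.11 = 3.38%.
December: labor force = 1,821.33 + 71.76 = 1,893.09; u = 71.76/1,893.09 = 3.79%.
Change = 3.79% − 3.38% = +0.41 pp.

The unemployment rate changed by +0.41 percentage points.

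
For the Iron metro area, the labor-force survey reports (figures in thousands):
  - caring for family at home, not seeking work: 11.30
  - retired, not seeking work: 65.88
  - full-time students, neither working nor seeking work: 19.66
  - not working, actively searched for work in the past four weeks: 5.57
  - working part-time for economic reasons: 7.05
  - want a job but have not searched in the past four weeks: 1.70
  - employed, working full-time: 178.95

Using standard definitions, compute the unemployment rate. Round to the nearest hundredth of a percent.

Unemployment rate ≈ 2.91%.

Employed = 7.05 + 178.95 = 186.00 thousand (anyone who worked, including part-time for economic reasons, counts as employed).
Unemployed = 5.57 thousand.
Labor force = 186.00 + 5.57 = 191.57 thousand.
Unemployment rate = 5.57 / 191.57 = 2.91%.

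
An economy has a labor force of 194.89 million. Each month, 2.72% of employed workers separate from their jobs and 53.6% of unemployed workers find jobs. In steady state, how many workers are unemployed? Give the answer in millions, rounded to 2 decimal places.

Steady-state unemployment rate u* = s/(s+f) = 2.72/(2.72+53.6) = 0.048295.
Unemployed = u* × labor force = 0.048295 × 194.89 ≈ 9.41 million.

About 9.41 million are unemployed in steady state.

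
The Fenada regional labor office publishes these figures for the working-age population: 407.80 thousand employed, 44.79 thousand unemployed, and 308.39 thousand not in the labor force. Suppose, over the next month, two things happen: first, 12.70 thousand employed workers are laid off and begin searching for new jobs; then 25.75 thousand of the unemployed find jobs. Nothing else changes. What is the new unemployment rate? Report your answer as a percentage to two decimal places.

Initially, labor force = 407.80 + 44.79 = 452.59 thousand, so u = 44.79/452.59 = 9.90%.
After the first change, employed falls and unemployed rises by 12.70; labor force unchanged → E = 395.10, U = 57.49, labor force = 452.59 thousand.
After the second change, unemployed falls and employed rises by 25.75; labor force unchanged → E = 420.85, U = 31.74, labor force = 452.59 thousand.
New unemployment rate = 31.74 / 452.59 = 7.01%.

New unemployment rate ≈ 7.01%.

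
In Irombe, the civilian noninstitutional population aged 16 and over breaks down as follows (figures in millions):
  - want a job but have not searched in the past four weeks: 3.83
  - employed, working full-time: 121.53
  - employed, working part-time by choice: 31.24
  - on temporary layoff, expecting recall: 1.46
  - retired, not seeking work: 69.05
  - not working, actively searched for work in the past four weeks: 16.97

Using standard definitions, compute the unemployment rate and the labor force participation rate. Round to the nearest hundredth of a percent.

Unemployment rate ≈ 10.77%; labor force participation rate ≈ 70.14%.

Employed = 121.53 + 31.24 = 152.77 million.
Unemployed = 1.46 + 16.97 = 18.43 million (jobless and actively searching, or on temporary layoff).
Labor force = 152.77 + 18.43 = 171.20 million.
Not in labor force = 3.83 + 69.05 = 72.88 million (those not working and not actively searching are outside the labor force — including those who want a job but have given up searching).
Civilian working-age population = 171.20 + 72.88 = 244.08 million.
Unemployment rate = 18.43 / 171.20 = 10.77%.
Labor force participation rate = 171.20 / 244.08 = 70.14%.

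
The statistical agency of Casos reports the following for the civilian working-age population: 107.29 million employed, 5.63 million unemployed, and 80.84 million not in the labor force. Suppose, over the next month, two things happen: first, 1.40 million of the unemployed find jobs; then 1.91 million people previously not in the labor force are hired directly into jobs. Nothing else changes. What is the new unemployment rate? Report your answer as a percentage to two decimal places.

Initially, labor force = 107.29 + 5.63 = 112.92 million, so u = 5.63/112.92 = 4.99%.
After the first change, unemployed falls and employed rises by 1.40; labor force unchanged → E = 108.69, U = 4.23, labor force = 112.92 million.
After the second change, employed and labor force both rise by 1.91; unemployed unchanged → E = 110.60, U = 4.23, labor force = 114.83 million.
New unemployment rate = 4.23 / 114.83 = 3.68%.

New unemployment rate ≈ 3.68%.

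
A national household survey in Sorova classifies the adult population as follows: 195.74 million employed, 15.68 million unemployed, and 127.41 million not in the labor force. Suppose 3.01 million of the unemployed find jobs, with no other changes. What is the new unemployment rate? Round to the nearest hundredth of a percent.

New unemployment rate ≈ 5.99%.

Initially, labor force = 195.74 + 15.68 = 211.42 million, so u = 15.68/211.42 = 7.42%.
After the change, unemployed falls and employed rises by 3.01; labor force unchanged → E = 198.75, U = 12.67, labor force = 211.42 million.
New unemployment rate = 12.67 / 211.42 = 5.99%.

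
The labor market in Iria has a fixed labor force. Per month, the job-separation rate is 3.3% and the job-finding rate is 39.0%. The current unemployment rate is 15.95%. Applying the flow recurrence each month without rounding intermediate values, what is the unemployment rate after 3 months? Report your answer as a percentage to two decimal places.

With a fixed labor force, u_{t+1} = u_t + s·(1−u_t) − f·u_t = u_t·(1−s−f) + s.
Here 1−s−f = 0.577 and s = 0.033.
u_1 = 0.159500 × 0.577 + 0.033 = 0.125031.
u_2 = 0.125031 × 0.577 + 0.033 = 0.105143.
u_3 = 0.105143 × 0.577 + 0.033 = 0.093668.

Unemployment rate after three months ≈ 9.37%.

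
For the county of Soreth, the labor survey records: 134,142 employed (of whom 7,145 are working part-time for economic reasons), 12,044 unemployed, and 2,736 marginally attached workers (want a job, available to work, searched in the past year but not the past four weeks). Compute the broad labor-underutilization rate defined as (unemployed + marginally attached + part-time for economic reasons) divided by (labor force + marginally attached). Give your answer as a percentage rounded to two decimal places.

Broad underutilization rate ≈ 14.72%.

Labor force = 134,142 + 12,044 = 146,186.
Numerator = 12,044 + 2,736 + 7,145 = 21,925.
Denominator = 146,186 + 2,736 = 148,922.
Broad rate = 21,925 / 148,922 = 14.72%.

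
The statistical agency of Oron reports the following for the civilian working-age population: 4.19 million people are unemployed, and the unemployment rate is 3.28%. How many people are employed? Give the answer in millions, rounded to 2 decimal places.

Labor force = U / u = 4.19 / 0.0328 ≈ 127.74 million.
Employed = labor force − unemployed = 127.74 − 4.19 = 123.55 million.

About 123.55 million are employed.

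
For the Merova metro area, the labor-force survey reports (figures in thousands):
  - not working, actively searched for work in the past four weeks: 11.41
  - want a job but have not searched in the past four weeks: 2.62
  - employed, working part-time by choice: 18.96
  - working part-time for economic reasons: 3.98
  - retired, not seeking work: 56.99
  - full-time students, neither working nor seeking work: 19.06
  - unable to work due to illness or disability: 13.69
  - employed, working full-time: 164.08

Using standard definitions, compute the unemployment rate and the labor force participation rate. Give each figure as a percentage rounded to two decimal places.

Employed = 18.96 + 3.98 + 164.08 = 187.02 thousand (anyone who worked, including part-time for economic reasons, counts as employed).
Unemployed = 11.41 thousand.
Labor force = 187.02 + 11.41 = 198.43 thousand.
Not in labor force = 2.62 + 56.99 + 19.06 + 13.69 = 92.36 thousand (those not working and not actively searching are outside the labor force — including those who want a job but have given up searching).
Civilian working-age population = 198.43 + 92.36 = 290.79 thousand.
Unemployment rate = 11.41 / 198.43 = 5.75%.
Labor force participation rate = 198.43 / 290.79 = 68.24%.

Unemployment rate ≈ 5.75%; labor force participation rate ≈ 68.24%.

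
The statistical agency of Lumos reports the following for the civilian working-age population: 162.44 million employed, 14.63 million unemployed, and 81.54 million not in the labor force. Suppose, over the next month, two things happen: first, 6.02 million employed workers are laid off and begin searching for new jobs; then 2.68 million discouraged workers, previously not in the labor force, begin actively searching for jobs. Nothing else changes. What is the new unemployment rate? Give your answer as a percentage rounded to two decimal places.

Initially, labor force = 162.44 + 14.63 = 177.07 million, so u = 14.63/177.07 = 8.26%.
After the first change, employed falls and unemployed rises by 6.02; labor force unchanged → E = 156.42, U = 20.65, labor force = 177.07 million.
After the second change, unemployed and labor force both rise by 2.68 → E = 156.42, U = 23.33, labor force = 179.75 million.
New unemployment rate = 23.33 / 179.75 = 12.98%.

New unemployment rate ≈ 12.98%.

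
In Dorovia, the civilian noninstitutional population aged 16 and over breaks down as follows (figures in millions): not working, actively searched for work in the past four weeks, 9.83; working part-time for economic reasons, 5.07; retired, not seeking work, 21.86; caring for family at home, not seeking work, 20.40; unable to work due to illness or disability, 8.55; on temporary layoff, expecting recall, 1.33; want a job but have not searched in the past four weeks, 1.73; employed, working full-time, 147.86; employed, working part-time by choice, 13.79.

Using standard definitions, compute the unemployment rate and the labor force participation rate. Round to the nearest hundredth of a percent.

Employed = 5.07 + 147.86 + 13.79 = 166.72 million (anyone who worked, including part-time for economic reasons, counts as employed).
Unemployed = 9.83 + 1.33 = 11.16 million (jobless and actively searching, or on temporary layoff).
Labor force = 166.72 + 11.16 = 177.88 million.
Not in labor force = 21.86 + 20.40 + 8.55 + 1.73 = 52.54 million (those not working and not actively searching are outside the labor force — including those who want a job but have given up searching).
Civilian working-age population = 177.88 + 52.54 = 230.42 million.
Unemployment rate = 11.16 / 177.88 = 6.27%.
Labor force participation rate = 177.88 / 230.42 = 77.20%.

Unemployment rate ≈ 6.27%; labor force participation rate ≈ 77.20%.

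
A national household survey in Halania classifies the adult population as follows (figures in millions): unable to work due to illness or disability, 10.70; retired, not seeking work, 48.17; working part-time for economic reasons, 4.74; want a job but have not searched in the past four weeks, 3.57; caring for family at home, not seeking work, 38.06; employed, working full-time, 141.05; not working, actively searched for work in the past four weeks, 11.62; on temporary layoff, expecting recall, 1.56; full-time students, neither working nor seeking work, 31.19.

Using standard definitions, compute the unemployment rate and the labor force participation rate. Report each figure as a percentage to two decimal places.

Unemployment rate ≈ 8.29%; labor force participation rate ≈ 54.69%.

Employed = 4.74 + 141.05 = 145.79 million (anyone who worked, including part-time for economic reasons, counts as employed).
Unemployed = 11.62 + 1.56 = 13.18 million (jobless and actively searching, or on temporary layoff).
Labor force = 145.79 + 13.18 = 158.97 million.
Not in labor force = 10.70 + 48.17 + 3.57 + 38.06 + 31.19 = 131.69 million (those not working and not actively searching are outside the labor force — including those who want a job but have given up searching).
Civilian working-age population = 158.97 + 131.69 = 290.66 million.
Unemployment rate = 13.18 / 158.97 = 8.29%.
Labor force participation rate = 158.97 / 290.66 = 54.69%.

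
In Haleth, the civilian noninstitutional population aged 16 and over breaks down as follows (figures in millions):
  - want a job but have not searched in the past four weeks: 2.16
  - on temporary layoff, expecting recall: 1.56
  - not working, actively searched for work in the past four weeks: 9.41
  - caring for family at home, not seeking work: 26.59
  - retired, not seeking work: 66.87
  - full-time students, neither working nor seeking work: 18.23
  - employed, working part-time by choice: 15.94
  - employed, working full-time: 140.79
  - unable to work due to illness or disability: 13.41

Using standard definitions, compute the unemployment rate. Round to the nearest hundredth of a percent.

Employed = 15.94 + 140.79 = 156.73 million.
Unemployed = 1.56 + 9.41 = 10.97 million (jobless and actively searching, or on temporary layoff).
Labor force = 156.73 + 10.97 = 167.70 million.
Unemployment rate = 10.97 / 167.70 = 6.54%.

Unemployment rate ≈ 6.54%.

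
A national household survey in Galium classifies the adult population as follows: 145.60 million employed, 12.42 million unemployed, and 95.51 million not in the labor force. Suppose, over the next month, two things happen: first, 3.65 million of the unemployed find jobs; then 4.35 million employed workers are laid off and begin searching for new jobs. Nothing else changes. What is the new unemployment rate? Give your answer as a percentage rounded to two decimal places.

Initially, labor force = 145.60 + 12.42 = 158.02 million, so u = 12.42/158.02 = 7.86%.
After the first change, unemployed falls and employed rises by 3.65; labor force unchanged → E = 149.25, U = 8.77, labor force = 158.02 million.
After the second change, employed falls and unemployed rises by 4.35; labor force unchanged → E = 144.90, U = 13.12, labor force = 158.02 million.
New unemployment rate = 13.12 / 158.02 = 8.30%.

New unemployment rate ≈ 8.30%.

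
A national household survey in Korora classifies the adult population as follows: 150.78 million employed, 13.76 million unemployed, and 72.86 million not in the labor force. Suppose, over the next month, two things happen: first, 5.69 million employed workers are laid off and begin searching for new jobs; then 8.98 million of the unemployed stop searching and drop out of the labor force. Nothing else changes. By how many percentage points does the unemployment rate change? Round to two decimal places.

Initially, labor force = 150.78 + 13.76 = 164.54 million, so u = 13.76/164.54 = 8.36%.
After the first change, employed falls and unemployed rises by 5.69; labor force unchanged → E = 145.09, U = 19.45, labor force = 164.54 million.
After the second change, unemployed and labor force both fall by 8.98 → E = 145.09, U = 10.47, labor force = 155.56 million.
New unemployment rate = 10.47 / 155.56 = 6.73%.
Change = 6.73% − 8.36% = −1.63 percentage points.

The unemployment rate changes by −1.63 percentage points.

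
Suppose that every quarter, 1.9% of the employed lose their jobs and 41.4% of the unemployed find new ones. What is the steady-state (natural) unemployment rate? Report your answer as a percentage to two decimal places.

At steady state the flows balance: s·E = f·U, so U/(E+U) = s/(s+f).
u* = 1.9 / (1.9 + 41.4) = 1.9 / 43.30 = 4.39%.

Steady-state unemployment rate ≈ 4.39%.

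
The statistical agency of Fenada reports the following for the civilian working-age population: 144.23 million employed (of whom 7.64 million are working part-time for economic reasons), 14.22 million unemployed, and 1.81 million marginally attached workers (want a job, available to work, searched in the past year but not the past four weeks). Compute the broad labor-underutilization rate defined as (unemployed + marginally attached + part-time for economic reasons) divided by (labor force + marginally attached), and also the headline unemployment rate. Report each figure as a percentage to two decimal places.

Broad underutilization rate ≈ 14.77%; headline unemployment rate ≈ 8.97%.

Labor force = 144.23 + 14.22 = 158.45 million.
Numerator = 14.22 + 1.81 + 7.64 = 23.67 million.
Denominator = 158.45 + 1.81 = 160.26 million.
Broad rate = 23.67 / 160.26 = 14.77%.
Headline unemployment rate = 14.22 / 158.45 = 8.97%.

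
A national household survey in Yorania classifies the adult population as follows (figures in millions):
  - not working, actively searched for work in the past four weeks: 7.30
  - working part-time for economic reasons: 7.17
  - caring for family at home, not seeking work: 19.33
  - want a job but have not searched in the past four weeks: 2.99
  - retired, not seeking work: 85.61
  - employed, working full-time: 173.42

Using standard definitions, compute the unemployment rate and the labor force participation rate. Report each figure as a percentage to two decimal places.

Employed = 7.17 + 173.42 = 180.59 million (anyone who worked, including part-time for economic reasons, counts as employed).
Unemployed = 7.30 million.
Labor force = 180.59 + 7.30 = 187.89 million.
Not in labor force = 19.33 + 2.99 + 85.61 = 107.93 million (those not working and not actively searching are outside the labor force — including those who want a job but have given up searching).
Civilian working-age population = 187.89 + 107.93 = 295.82 million.
Unemployment rate = 7.30 / 187.89 = 3.89%.
Labor force participation rate = 187.89 / 295.82 = 63.51%.

Unemployment rate ≈ 3.89%; labor force participation rate ≈ 63.51%.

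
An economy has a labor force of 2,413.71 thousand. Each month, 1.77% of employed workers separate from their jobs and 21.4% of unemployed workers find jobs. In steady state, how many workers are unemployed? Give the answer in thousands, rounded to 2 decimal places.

About 184.39 thousand are unemployed in steady state.

Steady-state unemployment rate u* = s/(s+f) = 1.77/(1.77+21.4) = 0.076392.
Unemployed = u* × labor force = 0.076392 × 2,413.71 ≈ 184.39 thousand.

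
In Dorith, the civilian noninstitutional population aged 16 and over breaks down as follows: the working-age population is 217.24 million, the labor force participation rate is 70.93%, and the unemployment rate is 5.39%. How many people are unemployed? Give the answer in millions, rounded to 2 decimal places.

About 8.31 million are unemployed.

Labor force = 0.7093 × 217.24 = 154.09 million.
Unemployed = 0.0539 × 154.09 ≈ 8.31 million.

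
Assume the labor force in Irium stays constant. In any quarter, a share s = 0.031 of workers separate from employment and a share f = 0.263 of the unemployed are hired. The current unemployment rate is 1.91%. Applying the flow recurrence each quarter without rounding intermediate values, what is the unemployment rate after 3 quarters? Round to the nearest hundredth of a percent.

With a fixed labor force, u_{t+1} = u_t + s·(1−u_t) − f·u_t = u_t·(1−s−f) + s.
Here 1−s−f = 0.706 and s = 0.031.
u_1 = 0.019100 × 0.706 + 0.031 = 0.044485.
u_2 = 0.044485 × 0.706 + 0.031 = 0.062406.
u_3 = 0.062406 × 0.706 + 0.031 = 0.075059.

Unemployment rate after three quarters ≈ 7.51%.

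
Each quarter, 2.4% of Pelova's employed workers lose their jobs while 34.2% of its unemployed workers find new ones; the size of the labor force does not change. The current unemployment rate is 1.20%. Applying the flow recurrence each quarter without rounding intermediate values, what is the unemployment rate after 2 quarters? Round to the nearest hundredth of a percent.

Unemployment rate after two quarters ≈ 4.40%.

With a fixed labor force, u_{t+1} = u_t + s·(1−u_t) − f·u_t = u_t·(1−s−f) + s.
Here 1−s−f = 0.634 and s = 0.024.
u_1 = 0.012000 × 0.634 + 0.024 = 0.031608.
u_2 = 0.031608 × 0.634 + 0.024 = 0.044039.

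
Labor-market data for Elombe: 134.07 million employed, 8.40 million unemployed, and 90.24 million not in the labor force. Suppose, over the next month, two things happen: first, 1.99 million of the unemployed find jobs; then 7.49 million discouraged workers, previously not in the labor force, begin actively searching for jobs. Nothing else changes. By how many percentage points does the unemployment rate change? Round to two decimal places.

The unemployment rate changes by +3.37 percentage points.

Initially, labor force = 134.07 + 8.40 = 142.47 million, so u = 8.40/142.47 = 5.90%.
After the first change, unemployed falls and employed rises by 1.99; labor force unchanged → E = 136.06, U = 6.41, labor force = 142.47 million.
After the second change, unemployed and labor force both rise by 7.49 → E = 136.06, U = 13.90, labor force = 149.96 million.
New unemployment rate = 13.90 / 149.96 = 9.27%.
Change = 9.27% − 5.90% = +3.37 percentage points.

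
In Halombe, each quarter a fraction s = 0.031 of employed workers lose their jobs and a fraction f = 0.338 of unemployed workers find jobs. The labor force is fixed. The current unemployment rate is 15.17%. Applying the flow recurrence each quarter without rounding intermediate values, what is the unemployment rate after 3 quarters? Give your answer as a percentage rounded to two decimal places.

Unemployment rate after three quarters ≈ 10.10%.

With a fixed labor force, u_{t+1} = u_t + s·(1−u_t) − f·u_t = u_t·(1−s−f) + s.
Here 1−s−f = 0.631 and s = 0.031.
u_1 = 0.151700 × 0.631 + 0.031 = 0.126723.
u_2 = 0.126723 × 0.631 + 0.031 = 0.110962.
u_3 = 0.110962 × 0.631 + 0.031 = 0.101017.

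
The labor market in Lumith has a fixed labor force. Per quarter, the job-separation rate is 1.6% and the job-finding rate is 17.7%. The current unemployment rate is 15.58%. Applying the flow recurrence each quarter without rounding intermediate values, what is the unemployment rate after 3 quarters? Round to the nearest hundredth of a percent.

With a fixed labor force, u_{t+1} = u_t + s·(1−u_t) − f·u_t = u_t·(1−s−f) + s.
Here 1−s−f = 0.807 and s = 0.016.
u_1 = 0.155800 × 0.807 + 0.016 = 0.141731.
u_2 = 0.141731 × 0.807 + 0.016 = 0.130377.
u_3 = 0.130377 × 0.807 + 0.016 = 0.121214.

Unemployment rate after three quarters ≈ 12.12%.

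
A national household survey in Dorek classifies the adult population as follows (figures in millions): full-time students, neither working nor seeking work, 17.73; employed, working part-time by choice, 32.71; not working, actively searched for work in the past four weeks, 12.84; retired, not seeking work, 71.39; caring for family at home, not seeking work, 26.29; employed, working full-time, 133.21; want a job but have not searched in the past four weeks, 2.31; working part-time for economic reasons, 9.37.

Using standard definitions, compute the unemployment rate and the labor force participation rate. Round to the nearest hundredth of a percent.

Unemployment rate ≈ 6.83%; labor force participation rate ≈ 61.51%.

Employed = 32.71 + 133.21 + 9.37 = 175.29 million (anyone who worked, including part-time for economic reasons, counts as employed).
Unemployed = 12.84 million.
Labor force = 175.29 + 12.84 = 188.13 million.
Not in labor force = 17.73 + 71.39 + 26.29 + 2.31 = 117.72 million (those not working and not actively searching are outside the labor force — including those who want a job but have given up searching).
Civilian working-age population = 188.13 + 117.72 = 305.85 million.
Unemployment rate = 12.84 / 188.13 = 6.83%.
Labor force participation rate = 188.13 / 305.85 = 61.51%.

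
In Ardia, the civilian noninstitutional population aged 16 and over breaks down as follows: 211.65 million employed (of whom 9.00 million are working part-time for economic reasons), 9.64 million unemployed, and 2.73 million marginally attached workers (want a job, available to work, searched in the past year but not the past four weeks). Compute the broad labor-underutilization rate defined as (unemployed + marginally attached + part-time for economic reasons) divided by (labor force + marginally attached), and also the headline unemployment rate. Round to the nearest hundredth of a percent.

Broad underutilization rate ≈ 9.54%; headline unemployment rate ≈ 4.36%.

Labor force = 211.65 + 9.64 = 221.29 million.
Numerator = 9.64 + 2.73 + 9.00 = 21.37 million.
Denominator = 221.29 + 2.73 = 224.02 million.
Broad rate = 21.37 / 224.02 = 9.54%.
Headline unemployment rate = 9.64 / 221.29 = 4.36%.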